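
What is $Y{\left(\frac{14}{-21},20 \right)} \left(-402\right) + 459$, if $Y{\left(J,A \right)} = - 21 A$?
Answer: $169299$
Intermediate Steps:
$Y{\left(\frac{14}{-21},20 \right)} \left(-402\right) + 459 = \left(-21\right) 20 \left(-402\right) + 459 = \left(-420\right) \left(-402\right) + 459 = 168840 + 459 = 169299$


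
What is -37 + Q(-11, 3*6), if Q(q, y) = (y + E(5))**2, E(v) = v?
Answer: 492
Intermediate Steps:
Q(q, y) = (5 + y)**2 (Q(q, y) = (y + 5)**2 = (5 + y)**2)
-37 + Q(-11, 3*6) = -37 + (5 + 3*6)**2 = -37 + (5 + 18)**2 = -37 + 23**2 = -37 + 529 = 492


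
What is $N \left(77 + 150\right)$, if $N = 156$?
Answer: $35412$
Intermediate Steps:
$N \left(77 + 150\right) = 156 \left(77 + 150\right) = 156 \cdot 227 = 35412$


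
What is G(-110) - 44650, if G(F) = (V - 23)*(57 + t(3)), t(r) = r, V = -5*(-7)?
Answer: -43930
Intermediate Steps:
V = 35
G(F) = 720 (G(F) = (35 - 23)*(57 + 3) = 12*60 = 720)
G(-110) - 44650 = 720 - 44650 = -43930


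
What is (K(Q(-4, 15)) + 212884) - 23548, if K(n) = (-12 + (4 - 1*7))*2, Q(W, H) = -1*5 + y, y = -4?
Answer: 189306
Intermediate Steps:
Q(W, H) = -9 (Q(W, H) = -1*5 - 4 = -5 - 4 = -9)
K(n) = -30 (K(n) = (-12 + (4 - 7))*2 = (-12 - 3)*2 = -15*2 = -30)
(K(Q(-4, 15)) + 212884) - 23548 = (-30 + 212884) - 23548 = 212854 - 23548 = 189306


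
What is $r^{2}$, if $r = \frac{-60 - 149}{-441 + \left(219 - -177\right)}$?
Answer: $\frac{43681}{2025} \approx 21.571$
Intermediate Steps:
$r = \frac{209}{45}$ ($r = - \frac{209}{-441 + \left(219 + 177\right)} = - \frac{209}{-441 + 396} = - \frac{209}{-45} = \left(-209\right) \left(- \frac{1}{45}\right) = \frac{209}{45} \approx 4.6444$)
$r^{2} = \left(\frac{209}{45}\right)^{2} = \frac{43681}{2025}$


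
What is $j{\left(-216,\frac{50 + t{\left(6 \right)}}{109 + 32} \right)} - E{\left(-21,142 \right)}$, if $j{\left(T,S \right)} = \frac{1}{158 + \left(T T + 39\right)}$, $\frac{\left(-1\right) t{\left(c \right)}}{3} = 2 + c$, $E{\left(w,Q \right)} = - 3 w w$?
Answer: $\frac{61986520}{46853} \approx 1323.0$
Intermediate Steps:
$E{\left(w,Q \right)} = - 3 w^{2}$
$t{\left(c \right)} = -6 - 3 c$ ($t{\left(c \right)} = - 3 \left(2 + c\right) = -6 - 3 c$)
$j{\left(T,S \right)} = \frac{1}{197 + T^{2}}$ ($j{\left(T,S \right)} = \frac{1}{158 + \left(T^{2} + 39\right)} = \frac{1}{158 + \left(39 + T^{2}\right)} = \frac{1}{197 + T^{2}}$)
$j{\left(-216,\frac{50 + t{\left(6 \right)}}{109 + 32} \right)} - E{\left(-21,142 \right)} = \frac{1}{197 + \left(-216\right)^{2}} - - 3 \left(-21\right)^{2} = \frac{1}{197 + 46656} - \left(-3\right) 441 = \frac{1}{46853} - -1323 = \frac{1}{46853} + 1323 = \frac{61986520}{46853}$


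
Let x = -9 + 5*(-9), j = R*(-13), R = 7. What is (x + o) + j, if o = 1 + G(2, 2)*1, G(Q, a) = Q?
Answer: -142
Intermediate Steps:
j = -91 (j = 7*(-13) = -91)
x = -54 (x = -9 - 45 = -54)
o = 3 (o = 1 + 2*1 = 1 + 2 = 3)
(x + o) + j = (-54 + 3) - 91 = -51 - 91 = -142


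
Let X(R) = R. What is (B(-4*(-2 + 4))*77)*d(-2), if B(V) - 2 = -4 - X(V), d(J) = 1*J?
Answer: -924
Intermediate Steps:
d(J) = J
B(V) = -2 - V (B(V) = 2 + (-4 - V) = -2 - V)
(B(-4*(-2 + 4))*77)*d(-2) = ((-2 - (-4)*(-2 + 4))*77)*(-2) = ((-2 - (-4)*2)*77)*(-2) = ((-2 - 1*(-8))*77)*(-2) = ((-2 + 8)*77)*(-2) = (6*77)*(-2) = 462*(-2) = -924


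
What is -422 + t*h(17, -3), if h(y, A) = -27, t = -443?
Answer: 11539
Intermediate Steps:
-422 + t*h(17, -3) = -422 - 443*(-27) = -422 + 11961 = 11539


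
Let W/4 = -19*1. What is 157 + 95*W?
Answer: -7063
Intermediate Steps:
W = -76 (W = 4*(-19*1) = 4*(-19) = -76)
157 + 95*W = 157 + 95*(-76) = 157 - 7220 = -7063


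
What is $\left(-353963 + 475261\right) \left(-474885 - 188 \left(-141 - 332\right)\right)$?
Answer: $-46816297378$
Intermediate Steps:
$\left(-353963 + 475261\right) \left(-474885 - 188 \left(-141 - 332\right)\right) = 121298 \left(-474885 - -88924\right) = 121298 \left(-474885 + 88924\right) = 121298 \left(-385961\right) = -46816297378$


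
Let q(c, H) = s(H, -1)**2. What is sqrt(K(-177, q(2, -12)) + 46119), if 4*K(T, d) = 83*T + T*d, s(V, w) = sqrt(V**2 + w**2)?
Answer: sqrt(36030) ≈ 189.82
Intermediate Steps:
q(c, H) = 1 + H**2 (q(c, H) = (sqrt(H**2 + (-1)**2))**2 = (sqrt(H**2 + 1))**2 = (sqrt(1 + H**2))**2 = 1 + H**2)
K(T, d) = 83*T/4 + T*d/4 (K(T, d) = (83*T + T*d)/4 = 83*T/4 + T*d/4)
sqrt(K(-177, q(2, -12)) + 46119) = sqrt((1/4)*(-177)*(83 + (1 + (-12)**2)) + 46119) = sqrt((1/4)*(-177)*(83 + (1 + 144)) + 46119) = sqrt((1/4)*(-177)*(83 + 145) + 46119) = sqrt((1/4)*(-177)*228 + 46119) = sqrt(-10089 + 46119) = sqrt(36030)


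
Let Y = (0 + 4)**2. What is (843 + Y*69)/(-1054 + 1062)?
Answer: 1947/8 ≈ 243.38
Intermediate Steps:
Y = 16 (Y = 4**2 = 16)
(843 + Y*69)/(-1054 + 1062) = (843 + 16*69)/(-1054 + 1062) = (843 + 1104)/8 = (1/8)*1947 = 1947/8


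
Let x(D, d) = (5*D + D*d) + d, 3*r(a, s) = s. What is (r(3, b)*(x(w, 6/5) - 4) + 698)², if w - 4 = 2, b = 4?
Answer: 124500964/225 ≈ 5.5334e+5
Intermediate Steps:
r(a, s) = s/3
w = 6 (w = 4 + 2 = 6)
x(D, d) = d + 5*D + D*d
(r(3, b)*(x(w, 6/5) - 4) + 698)² = (((⅓)*4)*((6/5 + 5*6 + 6*(6/5)) - 4) + 698)² = (4*((6*(⅕) + 30 + 6*(6*(⅕))) - 4)/3 + 698)² = (4*((6/5 + 30 + 6*(6/5)) - 4)/3 + 698)² = (4*((6/5 + 30 + 36/5) - 4)/3 + 698)² = (4*(192/5 - 4)/3 + 698)² = ((4/3)*(172/5) + 698)² = (688/15 + 698)² = (11158/15)² = 124500964/225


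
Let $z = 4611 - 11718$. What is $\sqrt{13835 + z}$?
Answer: $58 \sqrt{2} \approx 82.024$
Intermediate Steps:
$z = -7107$
$\sqrt{13835 + z} = \sqrt{13835 - 7107} = \sqrt{6728} = 58 \sqrt{2}$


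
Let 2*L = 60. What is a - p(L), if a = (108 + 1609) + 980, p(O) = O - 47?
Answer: 2714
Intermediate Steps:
L = 30 (L = (½)*60 = 30)
p(O) = -47 + O
a = 2697 (a = 1717 + 980 = 2697)
a - p(L) = 2697 - (-47 + 30) = 2697 - 1*(-17) = 2697 + 17 = 2714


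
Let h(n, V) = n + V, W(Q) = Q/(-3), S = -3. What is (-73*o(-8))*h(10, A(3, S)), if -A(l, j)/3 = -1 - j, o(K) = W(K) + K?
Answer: 4672/3 ≈ 1557.3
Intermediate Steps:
W(Q) = -Q/3 (W(Q) = Q*(-⅓) = -Q/3)
o(K) = 2*K/3 (o(K) = -K/3 + K = 2*K/3)
A(l, j) = 3 + 3*j (A(l, j) = -3*(-1 - j) = 3 + 3*j)
h(n, V) = V + n
(-73*o(-8))*h(10, A(3, S)) = (-146*(-8)/3)*((3 + 3*(-3)) + 10) = (-73*(-16/3))*((3 - 9) + 10) = 1168*(-6 + 10)/3 = (1168/3)*4 = 4672/3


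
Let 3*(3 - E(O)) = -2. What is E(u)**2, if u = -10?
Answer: 121/9 ≈ 13.444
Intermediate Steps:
E(O) = 11/3 (E(O) = 3 - 1/3*(-2) = 3 + 2/3 = 11/3)
E(u)**2 = (11/3)**2 = 121/9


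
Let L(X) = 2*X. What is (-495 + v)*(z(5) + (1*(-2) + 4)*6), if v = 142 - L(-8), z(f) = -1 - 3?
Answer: -2696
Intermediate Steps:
z(f) = -4
v = 158 (v = 142 - 2*(-8) = 142 - 1*(-16) = 142 + 16 = 158)
(-495 + v)*(z(5) + (1*(-2) + 4)*6) = (-495 + 158)*(-4 + (1*(-2) + 4)*6) = -337*(-4 + (-2 + 4)*6) = -337*(-4 + 2*6) = -337*(-4 + 12) = -337*8 = -2696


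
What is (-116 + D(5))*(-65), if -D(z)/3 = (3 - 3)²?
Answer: 7540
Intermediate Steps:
D(z) = 0 (D(z) = -3*(3 - 3)² = -3*0² = -3*0 = 0)
(-116 + D(5))*(-65) = (-116 + 0)*(-65) = -116*(-65) = 7540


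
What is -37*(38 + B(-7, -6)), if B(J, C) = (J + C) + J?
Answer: -666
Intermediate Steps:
B(J, C) = C + 2*J (B(J, C) = (C + J) + J = C + 2*J)
-37*(38 + B(-7, -6)) = -37*(38 + (-6 + 2*(-7))) = -37*(38 + (-6 - 14)) = -37*(38 - 20) = -37*18 = -666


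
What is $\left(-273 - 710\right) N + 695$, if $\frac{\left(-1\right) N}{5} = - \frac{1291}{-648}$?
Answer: $\frac{6795625}{648} \approx 10487.0$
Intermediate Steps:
$N = - \frac{6455}{648}$ ($N = - 5 \left(- \frac{1291}{-648}\right) = - 5 \left(\left(-1291\right) \left(- \frac{1}{648}\right)\right) = \left(-5\right) \frac{1291}{648} = - \frac{6455}{648} \approx -9.9614$)
$\left(-273 - 710\right) N + 695 = \left(-273 - 710\right) \left(- \frac{6455}{648}\right) + 695 = \left(-983\right) \left(- \frac{6455}{648}\right) + 695 = \frac{6345265}{648} + 695 = \frac{6795625}{648}$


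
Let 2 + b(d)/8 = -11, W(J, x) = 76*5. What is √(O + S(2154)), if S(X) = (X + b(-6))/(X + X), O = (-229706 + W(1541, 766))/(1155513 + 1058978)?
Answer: √8470995965569356594/4770013614 ≈ 0.61017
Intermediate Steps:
W(J, x) = 380
b(d) = -104 (b(d) = -16 + 8*(-11) = -16 - 88 = -104)
O = -229326/2214491 (O = (-229706 + 380)/(1155513 + 1058978) = -229326/2214491 ≈ -0.10356)
S(X) = (-104 + X)/(2*X) (S(X) = (X - 104)/(X + X) = (-104 + X)/((2*X)) = (-104 + X)*(1/(2*X)) = (-104 + X)/(2*X))
√(O + S(2154)) = √(-229326/2214491 + (½)*(-104 + 2154)/2154) = √(-229326/2214491 + (½)*(1/2154)*2050) = √(-229326/2214491 + 1025/2154) = √(1775885071/4770013614) = √8470995965569356594/4770013614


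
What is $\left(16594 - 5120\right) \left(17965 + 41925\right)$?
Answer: $687177860$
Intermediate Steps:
$\left(16594 - 5120\right) \left(17965 + 41925\right) = 11474 \cdot 59890 = 687177860$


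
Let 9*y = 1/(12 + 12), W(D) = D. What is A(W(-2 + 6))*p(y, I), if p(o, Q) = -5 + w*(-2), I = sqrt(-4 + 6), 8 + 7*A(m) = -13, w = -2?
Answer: 3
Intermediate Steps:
A(m) = -3 (A(m) = -8/7 + (1/7)*(-13) = -8/7 - 13/7 = -3)
y = 1/216 (y = 1/(9*(12 + 12)) = (1/9)/24 = (1/9)*(1/24) = 1/216 ≈ 0.0046296)
I = sqrt(2) ≈ 1.4142
p(o, Q) = -1 (p(o, Q) = -5 - 2*(-2) = -5 + 4 = -1)
A(W(-2 + 6))*p(y, I) = -3*(-1) = 3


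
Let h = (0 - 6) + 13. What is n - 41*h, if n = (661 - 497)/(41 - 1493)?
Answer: -104222/363 ≈ -287.11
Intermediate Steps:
h = 7 (h = -6 + 13 = 7)
n = -41/363 (n = 164/(-1452) = 164*(-1/1452) = -41/363 ≈ -0.11295)
n - 41*h = -41/363 - 41*7 = -41/363 - 1*287 = -41/363 - 287 = -104222/363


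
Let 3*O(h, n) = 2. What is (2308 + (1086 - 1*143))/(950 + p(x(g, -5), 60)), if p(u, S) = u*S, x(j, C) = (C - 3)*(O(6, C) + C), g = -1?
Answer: 3251/3030 ≈ 1.0729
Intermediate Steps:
O(h, n) = ⅔ (O(h, n) = (⅓)*2 = ⅔)
x(j, C) = (-3 + C)*(⅔ + C) (x(j, C) = (C - 3)*(⅔ + C) = (-3 + C)*(⅔ + C))
p(u, S) = S*u
(2308 + (1086 - 1*143))/(950 + p(x(g, -5), 60)) = (2308 + (1086 - 1*143))/(950 + 60*(-2 + (-5)² - 7/3*(-5))) = (2308 + (1086 - 143))/(950 + 60*(-2 + 25 + 35/3)) = (2308 + 943)/(950 + 60*(104/3)) = 3251/(950 + 2080) = 3251/3030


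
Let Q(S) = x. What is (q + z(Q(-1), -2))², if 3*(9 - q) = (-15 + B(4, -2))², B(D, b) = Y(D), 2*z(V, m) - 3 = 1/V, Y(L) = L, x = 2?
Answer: 126025/144 ≈ 875.17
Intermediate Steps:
Q(S) = 2
z(V, m) = 3/2 + 1/(2*V)
B(D, b) = D
q = -94/3 (q = 9 - (-15 + 4)²/3 = 9 - ⅓*(-11)² = 9 - ⅓*121 = 9 - 121/3 = -94/3 ≈ -31.333)
(q + z(Q(-1), -2))² = (-94/3 + (½)*(1 + 3*2)/2)² = (-94/3 + (½)*(½)*(1 + 6))² = (-94/3 + (½)*(½)*7)² = (-94/3 + 7/4)² = (-355/12)² = 126025/144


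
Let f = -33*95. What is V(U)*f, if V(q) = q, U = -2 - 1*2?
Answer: 12540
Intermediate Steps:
U = -4 (U = -2 - 2 = -4)
f = -3135
V(U)*f = -4*(-3135) = 12540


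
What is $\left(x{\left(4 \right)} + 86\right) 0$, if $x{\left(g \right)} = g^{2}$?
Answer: $0$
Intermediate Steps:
$\left(x{\left(4 \right)} + 86\right) 0 = \left(4^{2} + 86\right) 0 = \left(16 + 86\right) 0 = 102 \cdot 0 = 0$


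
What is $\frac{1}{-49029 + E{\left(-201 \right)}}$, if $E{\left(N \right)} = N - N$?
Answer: $- \frac{1}{49029} \approx -2.0396 \cdot 10^{-5}$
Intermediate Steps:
$E{\left(N \right)} = 0$
$\frac{1}{-49029 + E{\left(-201 \right)}} = \frac{1}{-49029 + 0} = \frac{1}{-49029} = - \frac{1}{49029}$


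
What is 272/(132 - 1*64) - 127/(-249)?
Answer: 1123/249 ≈ 4.5100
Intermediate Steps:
272/(132 - 1*64) - 127/(-249) = 272/(132 - 64) - 127*(-1/249) = 272/68 + 127/249 = 272*(1/68) + 127/249 = 4 + 127/249 = 1123/249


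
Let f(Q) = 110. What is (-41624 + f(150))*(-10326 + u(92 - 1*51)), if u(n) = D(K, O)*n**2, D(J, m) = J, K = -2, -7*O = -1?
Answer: 568243632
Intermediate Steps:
O = 1/7 (O = -1/7*(-1) = 1/7 ≈ 0.14286)
u(n) = -2*n**2
(-41624 + f(150))*(-10326 + u(92 - 1*51)) = (-41624 + 110)*(-10326 - 2*(92 - 1*51)**2) = -41514*(-10326 - 2*(92 - 51)**2) = -41514*(-10326 - 2*41**2) = -41514*(-10326 - 2*1681) = -41514*(-10326 - 3362) = -41514*(-13688) = 568243632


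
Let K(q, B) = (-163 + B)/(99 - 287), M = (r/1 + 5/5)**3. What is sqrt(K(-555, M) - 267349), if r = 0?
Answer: 5*I*sqrt(94491526)/94 ≈ 517.06*I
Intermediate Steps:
M = 1 (M = (0/1 + 5/5)**3 = (0*1 + 5*(1/5))**3 = (0 + 1)**3 = 1**3 = 1)
K(q, B) = 163/188 - B/188 (K(q, B) = (-163 + B)/(-188) = (-163 + B)*(-1/188) = 163/188 - B/188)
sqrt(K(-555, M) - 267349) = sqrt((163/188 - 1/188*1) - 267349) = sqrt((163/188 - 1/188) - 267349) = sqrt(81/94 - 267349) = sqrt(-25130725/94) = 5*I*sqrt(94491526)/94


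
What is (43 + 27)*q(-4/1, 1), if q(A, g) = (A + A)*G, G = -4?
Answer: 2240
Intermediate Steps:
q(A, g) = -8*A (q(A, g) = (A + A)*(-4) = (2*A)*(-4) = -8*A)
(43 + 27)*q(-4/1, 1) = (43 + 27)*(-(-32)/1) = 70*(-(-32)) = 70*(-8*(-4)) = 70*32 = 2240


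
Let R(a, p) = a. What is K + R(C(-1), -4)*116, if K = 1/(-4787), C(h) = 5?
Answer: 2776459/4787 ≈ 580.00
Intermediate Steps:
K = -1/4787 ≈ -0.00020890
K + R(C(-1), -4)*116 = -1/4787 + 5*116 = -1/4787 + 580 = 2776459/4787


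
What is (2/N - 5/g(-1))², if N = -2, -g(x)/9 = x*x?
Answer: 16/81 ≈ 0.19753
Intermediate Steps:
g(x) = -9*x² (g(x) = -9*x*x = -9*x²)
(2/N - 5/g(-1))² = (2/(-2) - 5/((-9*(-1)²)))² = (2*(-½) - 5/((-9*1)))² = (-1 - 5/(-9))² = (-1 - 5*(-⅑))² = (-1 + 5/9)² = (-4/9)² = 16/81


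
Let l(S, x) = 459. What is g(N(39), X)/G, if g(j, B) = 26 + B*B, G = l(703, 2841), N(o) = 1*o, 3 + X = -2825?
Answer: 2665870/153 ≈ 17424.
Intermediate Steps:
X = -2828 (X = -3 - 2825 = -2828)
N(o) = o
G = 459
g(j, B) = 26 + B**2
g(N(39), X)/G = (26 + (-2828)**2)/459 = (26 + 7997584)*(1/459) = 7997610*(1/459) = 2665870/153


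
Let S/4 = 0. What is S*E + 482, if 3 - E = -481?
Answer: 482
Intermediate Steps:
E = 484 (E = 3 - 1*(-481) = 3 + 481 = 484)
S = 0 (S = 4*0 = 0)
S*E + 482 = 0*484 + 482 = 0 + 482 = 482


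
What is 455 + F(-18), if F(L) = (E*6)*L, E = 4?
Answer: 23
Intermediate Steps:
F(L) = 24*L (F(L) = (4*6)*L = 24*L)
455 + F(-18) = 455 + 24*(-18) = 455 - 432 = 23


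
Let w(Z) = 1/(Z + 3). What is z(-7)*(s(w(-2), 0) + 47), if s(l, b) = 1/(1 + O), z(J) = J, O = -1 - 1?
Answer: -322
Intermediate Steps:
O = -2
w(Z) = 1/(3 + Z)
s(l, b) = -1 (s(l, b) = 1/(1 - 2) = 1/(-1) = -1)
z(-7)*(s(w(-2), 0) + 47) = -7*(-1 + 47) = -7*46 = -322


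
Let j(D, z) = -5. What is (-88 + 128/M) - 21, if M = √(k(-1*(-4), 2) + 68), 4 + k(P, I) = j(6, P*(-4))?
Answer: -109 + 128*√59/59 ≈ -92.336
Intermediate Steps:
k(P, I) = -9 (k(P, I) = -4 - 5 = -9)
M = √59 (M = √(-9 + 68) = √59 ≈ 7.6811)
(-88 + 128/M) - 21 = (-88 + 128/(√59)) - 21 = (-88 + 128*(√59/59)) - 21 = (-88 + 128*√59/59) - 21 = -109 + 128*√59/59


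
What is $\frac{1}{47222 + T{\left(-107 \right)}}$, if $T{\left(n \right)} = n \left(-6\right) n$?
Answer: $- \frac{1}{21472} \approx -4.6572 \cdot 10^{-5}$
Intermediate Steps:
$T{\left(n \right)} = - 6 n^{2}$ ($T{\left(n \right)} = - 6 n n = - 6 n^{2}$)
$\frac{1}{47222 + T{\left(-107 \right)}} = \frac{1}{47222 - 6 \left(-107\right)^{2}} = \frac{1}{47222 - 68694} = \frac{1}{-21472} = - \frac{1}{21472}$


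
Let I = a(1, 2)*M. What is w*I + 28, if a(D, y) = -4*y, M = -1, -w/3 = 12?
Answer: -260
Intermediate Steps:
w = -36 (w = -3*12 = -36)
I = 8 (I = -4*2*(-1) = -8*(-1) = 8)
w*I + 28 = -36*8 + 28 = -288 + 28 = -260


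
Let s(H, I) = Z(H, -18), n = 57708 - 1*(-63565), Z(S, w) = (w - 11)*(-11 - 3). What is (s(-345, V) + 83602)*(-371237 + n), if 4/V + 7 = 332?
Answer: -20998975712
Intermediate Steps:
Z(S, w) = 154 - 14*w (Z(S, w) = (-11 + w)*(-14) = 154 - 14*w)
V = 4/325 (V = 4/(-7 + 332) = 4/325 ≈ 0.012308)
n = 121273 (n = 57708 + 63565 = 121273)
s(H, I) = 406 (s(H, I) = 154 - 14*(-18) = 154 + 252 = 406)
(s(-345, V) + 83602)*(-371237 + n) = (406 + 83602)*(-371237 + 121273) = 84008*(-249964) = -20998975712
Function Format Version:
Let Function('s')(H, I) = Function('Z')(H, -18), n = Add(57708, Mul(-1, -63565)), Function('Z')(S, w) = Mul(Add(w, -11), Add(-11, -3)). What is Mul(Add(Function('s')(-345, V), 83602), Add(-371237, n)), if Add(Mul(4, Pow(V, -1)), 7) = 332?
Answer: -20998975712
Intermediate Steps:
Function('Z')(S, w) = Add(154, Mul(-14, w)) (Function('Z')(S, w) = Mul(Add(-11, w), -14) = Add(154, Mul(-14, w)))
V = Rational(4, 325) (V = Mul(4, Pow(Add(-7, 332), -1)) = Mul(4, Pow(325, -1)) = Mul(4, Rational(1, 325)) = Rational(4, 325) ≈ 0.012308)
n = 121273 (n = Add(57708, 63565) = 121273)
Function('s')(H, I) = 406 (Function('s')(H, I) = Add(154, Mul(-14, -18)) = Add(154, 252) = 406)
Mul(Add(Function('s')(-345, V), 83602), Add(-371237, n)) = Mul(Add(406, 83602), Add(-371237, 121273)) = Mul(84008, -249964) = -20998975712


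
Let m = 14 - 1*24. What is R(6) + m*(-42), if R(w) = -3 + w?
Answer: 423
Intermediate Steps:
m = -10 (m = 14 - 24 = -10)
R(6) + m*(-42) = (-3 + 6) - 10*(-42) = 3 + 420 = 423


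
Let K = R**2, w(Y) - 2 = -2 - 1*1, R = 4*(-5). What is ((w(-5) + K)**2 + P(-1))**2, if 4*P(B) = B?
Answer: 405518060809/16 ≈ 2.5345e+10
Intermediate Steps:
R = -20
w(Y) = -1 (w(Y) = 2 + (-2 - 1*1) = 2 + (-2 - 1) = 2 - 3 = -1)
P(B) = B/4
K = 400 (K = (-20)**2 = 400)
((w(-5) + K)**2 + P(-1))**2 = ((-1 + 400)**2 + (1/4)*(-1))**2 = (399**2 - 1/4)**2 = (159201 - 1/4)**2 = (636803/4)**2 = 405518060809/16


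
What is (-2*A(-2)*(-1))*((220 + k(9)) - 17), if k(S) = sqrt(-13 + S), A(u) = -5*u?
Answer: 4060 + 40*I ≈ 4060.0 + 40.0*I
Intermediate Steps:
(-2*A(-2)*(-1))*((220 + k(9)) - 17) = (-(-10)*(-2)*(-1))*((220 + sqrt(-13 + 9)) - 17) = (-2*10*(-1))*((220 + sqrt(-4)) - 17) = (-20*(-1))*((220 + 2*I) - 17) = 20*(203 + 2*I) = 4060 + 40*I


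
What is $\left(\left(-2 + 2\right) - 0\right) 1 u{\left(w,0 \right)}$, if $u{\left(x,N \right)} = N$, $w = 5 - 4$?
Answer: $0$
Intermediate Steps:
$w = 1$
$\left(\left(-2 + 2\right) - 0\right) 1 u{\left(w,0 \right)} = \left(\left(-2 + 2\right) - 0\right) 1 \cdot 0 = \left(0 + 0\right) 1 \cdot 0 = 0 \cdot 1 \cdot 0 = 0 \cdot 0 = 0$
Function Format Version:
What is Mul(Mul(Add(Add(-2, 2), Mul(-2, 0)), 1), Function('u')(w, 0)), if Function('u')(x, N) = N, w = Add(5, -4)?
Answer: 0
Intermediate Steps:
w = 1
Mul(Mul(Add(Add(-2, 2), Mul(-2, 0)), 1), Function('u')(w, 0)) = Mul(Mul(Add(Add(-2, 2), Mul(-2, 0)), 1), 0) = Mul(Mul(Add(0, 0), 1), 0) = Mul(Mul(0, 1), 0) = Mul(0, 0) = 0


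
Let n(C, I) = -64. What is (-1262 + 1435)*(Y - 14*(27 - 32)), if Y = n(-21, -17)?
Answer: 1038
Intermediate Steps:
Y = -64
(-1262 + 1435)*(Y - 14*(27 - 32)) = (-1262 + 1435)*(-64 - 14*(27 - 32)) = 173*(-64 - 14*(-5)) = 173*(-64 + 70) = 173*6 = 1038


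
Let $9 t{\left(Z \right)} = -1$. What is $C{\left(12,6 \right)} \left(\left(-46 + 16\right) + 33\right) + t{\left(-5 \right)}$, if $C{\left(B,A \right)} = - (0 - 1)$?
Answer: $\frac{26}{9} \approx 2.8889$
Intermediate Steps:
$t{\left(Z \right)} = - \frac{1}{9}$ ($t{\left(Z \right)} = \frac{1}{9} \left(-1\right) = - \frac{1}{9}$)
$C{\left(B,A \right)} = 1$ ($C{\left(B,A \right)} = \left(-1\right) \left(-1\right) = 1$)
$C{\left(12,6 \right)} \left(\left(-46 + 16\right) + 33\right) + t{\left(-5 \right)} = 1 \left(\left(-46 + 16\right) + 33\right) - \frac{1}{9} = 1 \left(-30 + 33\right) - \frac{1}{9} = 1 \cdot 3 - \frac{1}{9} = 3 - \frac{1}{9} = \frac{26}{9}$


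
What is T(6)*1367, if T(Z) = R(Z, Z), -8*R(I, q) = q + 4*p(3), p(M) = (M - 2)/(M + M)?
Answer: -6835/6 ≈ -1139.2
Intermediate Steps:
p(M) = (-2 + M)/(2*M) (p(M) = (-2 + M)/((2*M)) = (-2 + M)*(1/(2*M)) = (-2 + M)/(2*M))
R(I, q) = -1/12 - q/8 (R(I, q) = -(q + 4*((½)*(-2 + 3)/3))/8 = -(q + 4*((½)*(⅓)*1))/8 = -(q + 4*(⅙))/8 = -(q + ⅔)/8 = -(⅔ + q)/8 = -1/12 - q/8)
T(Z) = -1/12 - Z/8
T(6)*1367 = (-1/12 - ⅛*6)*1367 = (-1/12 - ¾)*1367 = -⅚*1367 = -6835/6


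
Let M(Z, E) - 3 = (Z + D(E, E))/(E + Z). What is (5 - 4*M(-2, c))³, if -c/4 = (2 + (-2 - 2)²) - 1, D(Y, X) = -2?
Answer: -16194277/42875 ≈ -377.71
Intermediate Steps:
c = -68 (c = -4*((2 + (-2 - 2)²) - 1) = -4*((2 + (-4)²) - 1) = -4*((2 + 16) - 1) = -4*(18 - 1) = -4*17 = -68)
M(Z, E) = 3 + (-2 + Z)/(E + Z) (M(Z, E) = 3 + (Z - 2)/(E + Z) = 3 + (-2 + Z)/(E + Z))
(5 - 4*M(-2, c))³ = (5 - 4*(-2 + 3*(-68) + 4*(-2))/(-68 - 2))³ = (5 - 4*(-2 - 204 - 8)/(-70))³ = (5 - (-2)*(-214)/35)³ = (5 - 4*107/35)³ = (5 - 428/35)³ = (-253/35)³ = -16194277/42875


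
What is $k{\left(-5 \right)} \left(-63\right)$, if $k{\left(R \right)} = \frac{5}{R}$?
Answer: $63$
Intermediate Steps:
$k{\left(-5 \right)} \left(-63\right) = \frac{5}{-5} \left(-63\right) = 5 \left(- \frac{1}{5}\right) \left(-63\right) = \left(-1\right) \left(-63\right) = 63$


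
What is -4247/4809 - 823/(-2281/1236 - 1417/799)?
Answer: 3893409227191/17187034179 ≈ 226.53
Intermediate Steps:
-4247/4809 - 823/(-2281/1236 - 1417/799) = -4247/4809 - 823/(-3573931/987564) = -4247/4809 - 823*(-987564/3573931) = -4247/4809 + 812765172/3573931 = 3893409227191/17187034179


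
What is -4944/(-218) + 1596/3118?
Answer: 3940830/169931 ≈ 23.191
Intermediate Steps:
-4944/(-218) + 1596/3118 = -4944*(-1/218) + 1596*(1/3118) = 2472/109 + 798/1559 = 3940830/169931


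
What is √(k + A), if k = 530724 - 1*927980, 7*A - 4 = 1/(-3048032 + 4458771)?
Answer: 3*I*√35573892319697767/897743 ≈ 630.28*I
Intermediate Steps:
A = 5642957/9875173 (A = 4/7 + 1/(7*(-3048032 + 4458771)) = 4/7 + (⅐)/1410739 = 4/7 + (⅐)*(1/1410739) = 4/7 + 1/9875173 = 5642957/9875173 ≈ 0.57143)
k = -397256 (k = 530724 - 927980 = -397256)
√(k + A) = √(-397256 + 5642957/9875173) = √(-3922966082331/9875173) = 3*I*√35573892319697767/897743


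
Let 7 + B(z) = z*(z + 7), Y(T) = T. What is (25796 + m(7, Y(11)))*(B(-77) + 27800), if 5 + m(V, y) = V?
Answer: 856055034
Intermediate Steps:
m(V, y) = -5 + V
B(z) = -7 + z*(7 + z) (B(z) = -7 + z*(z + 7) = -7 + z*(7 + z))
(25796 + m(7, Y(11)))*(B(-77) + 27800) = (25796 + (-5 + 7))*((-7 + (-77)² + 7*(-77)) + 27800) = (25796 + 2)*((-7 + 5929 - 539) + 27800) = 25798*(5383 + 27800) = 25798*33183 = 856055034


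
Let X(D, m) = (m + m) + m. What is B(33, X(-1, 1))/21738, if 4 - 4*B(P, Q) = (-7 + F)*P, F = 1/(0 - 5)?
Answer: 151/54345 ≈ 0.0027785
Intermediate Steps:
F = -⅕ (F = 1/(-5) = -⅕ ≈ -0.20000)
X(D, m) = 3*m (X(D, m) = 2*m + m = 3*m)
B(P, Q) = 1 + 9*P/5 (B(P, Q) = 1 - (-7 - ⅕)*P/4 = 1 - (-9)*P/5 = 1 + 9*P/5)
B(33, X(-1, 1))/21738 = (1 + (9/5)*33)/21738 = (1 + 297/5)*(1/21738) = (302/5)*(1/21738) = 151/54345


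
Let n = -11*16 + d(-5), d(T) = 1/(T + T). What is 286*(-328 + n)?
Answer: -720863/5 ≈ -1.4417e+5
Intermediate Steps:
d(T) = 1/(2*T)
n = -1761/10 (n = -11*16 + (½)/(-5) = -176 + (½)*(-⅕) = -176 - ⅒ = -1761/10 ≈ -176.10)
286*(-328 + n) = 286*(-328 - 1761/10) = 286*(-5041/10) = -720863/5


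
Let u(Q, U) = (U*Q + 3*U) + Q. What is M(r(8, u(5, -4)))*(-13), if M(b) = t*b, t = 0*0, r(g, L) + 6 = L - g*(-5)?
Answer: 0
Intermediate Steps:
u(Q, U) = Q + 3*U + Q*U (u(Q, U) = (Q*U + 3*U) + Q = (3*U + Q*U) + Q = Q + 3*U + Q*U)
r(g, L) = -6 + L + 5*g (r(g, L) = -6 + (L - g*(-5)) = -6 + (L - (-5)*g) = -6 + (L + 5*g) = -6 + L + 5*g)
t = 0
M(b) = 0 (M(b) = 0*b = 0)
M(r(8, u(5, -4)))*(-13) = 0*(-13) = 0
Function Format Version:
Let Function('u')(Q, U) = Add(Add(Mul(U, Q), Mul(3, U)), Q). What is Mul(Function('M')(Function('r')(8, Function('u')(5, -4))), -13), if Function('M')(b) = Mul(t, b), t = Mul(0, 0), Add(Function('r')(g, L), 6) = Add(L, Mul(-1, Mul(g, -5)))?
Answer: 0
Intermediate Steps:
Function('u')(Q, U) = Add(Q, Mul(3, U), Mul(Q, U)) (Function('u')(Q, U) = Add(Add(Mul(Q, U), Mul(3, U)), Q) = Add(Add(Mul(3, U), Mul(Q, U)), Q) = Add(Q, Mul(3, U), Mul(Q, U)))
Function('r')(g, L) = Add(-6, L, Mul(5, g)) (Function('r')(g, L) = Add(-6, Add(L, Mul(-1, Mul(g, -5)))) = Add(-6, Add(L, Mul(-1, Mul(-5, g)))) = Add(-6, Add(L, Mul(5, g))) = Add(-6, L, Mul(5, g)))
t = 0
Function('M')(b) = 0 (Function('M')(b) = Mul(0, b) = 0)
Mul(Function('M')(Function('r')(8, Function('u')(5, -4))), -13) = Mul(0, -13) = 0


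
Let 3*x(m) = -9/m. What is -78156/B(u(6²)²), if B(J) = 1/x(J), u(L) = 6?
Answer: 6513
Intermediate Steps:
x(m) = -3/m (x(m) = (-9/m)/3 = -3/m)
B(J) = -J/3 (B(J) = 1/(-3/J) = -J/3)
-78156/B(u(6²)²) = -78156/((-⅓*6²)) = -78156/((-⅓*36)) = -78156/(-12) = -78156*(-1/12) = 6513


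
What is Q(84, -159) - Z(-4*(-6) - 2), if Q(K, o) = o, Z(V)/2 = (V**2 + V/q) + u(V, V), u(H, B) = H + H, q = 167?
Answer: -202949/167 ≈ -1215.3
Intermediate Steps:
u(H, B) = 2*H
Z(V) = 2*V**2 + 670*V/167 (Z(V) = 2*((V**2 + V/167) + 2*V) = 2*(V**2 + 335*V/167) = 2*V**2 + 670*V/167)
Q(84, -159) - Z(-4*(-6) - 2) = -159 - 2*(-4*(-6) - 2)*(335 + 167*(-4*(-6) - 2))/167 = -159 - 2*(24 - 2)*(335 + 167*(24 - 2))/167 = -159 - 2*22*(335 + 167*22)/167 = -159 - 2*22*(335 + 3674)/167 = -159 - 2*22*4009/167 = -159 - 1*176396/167 = -159 - 176396/167 = -202949/167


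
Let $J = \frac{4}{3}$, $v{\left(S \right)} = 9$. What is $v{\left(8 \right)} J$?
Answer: $12$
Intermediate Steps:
$J = \frac{4}{3}$ ($J = 4 \cdot \frac{1}{3} = \frac{4}{3} \approx 1.3333$)
$v{\left(8 \right)} J = 9 \cdot \frac{4}{3} = 12$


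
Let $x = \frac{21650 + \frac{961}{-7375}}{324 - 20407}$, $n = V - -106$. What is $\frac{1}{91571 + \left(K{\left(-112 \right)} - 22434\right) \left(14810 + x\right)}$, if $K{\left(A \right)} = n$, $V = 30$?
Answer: $- \frac{148112125}{48894444609975003} \approx -3.0292 \cdot 10^{-9}$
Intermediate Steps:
$n = 136$ ($n = 30 - -106 = 30 + 106 = 136$)
$K{\left(A \right)} = 136$
$x = - \frac{159667789}{148112125}$ ($x = \frac{21650 + 961 \left(- \frac{1}{7375}\right)}{-20083} = \left(21650 - \frac{961}{7375}\right) \left(- \frac{1}{20083}\right) = \frac{159667789}{7375} \left(- \frac{1}{20083}\right) = - \frac{159667789}{148112125} \approx -1.078$)
$\frac{1}{91571 + \left(K{\left(-112 \right)} - 22434\right) \left(14810 + x\right)} = \frac{1}{91571 + \left(136 - 22434\right) \left(14810 - \frac{159667789}{148112125}\right)} = \frac{1}{91571 - \frac{48908007385373378}{148112125}} = \frac{1}{- \frac{48894444609975003}{148112125}} = - \frac{148112125}{48894444609975003}$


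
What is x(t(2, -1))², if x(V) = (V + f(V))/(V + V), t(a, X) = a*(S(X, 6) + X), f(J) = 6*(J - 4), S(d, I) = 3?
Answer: ¼ ≈ 0.25000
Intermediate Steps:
f(J) = -24 + 6*J (f(J) = 6*(-4 + J) = -24 + 6*J)
t(a, X) = a*(3 + X)
x(V) = (-24 + 7*V)/(2*V) (x(V) = (V + (-24 + 6*V))/(V + V) = (-24 + 7*V)/((2*V)) = (-24 + 7*V)*(1/(2*V)) = (-24 + 7*V)/(2*V))
x(t(2, -1))² = (7/2 - 12*1/(2*(3 - 1)))² = (7/2 - 12/(2*2))² = (7/2 - 12/4)² = (7/2 - 12*¼)² = (7/2 - 3)² = (½)² = ¼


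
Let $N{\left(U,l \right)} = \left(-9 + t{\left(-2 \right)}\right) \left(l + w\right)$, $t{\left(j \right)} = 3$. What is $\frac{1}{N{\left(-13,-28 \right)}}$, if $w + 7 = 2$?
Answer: $\frac{1}{198} \approx 0.0050505$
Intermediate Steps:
$w = -5$ ($w = -7 + 2 = -5$)
$N{\left(U,l \right)} = 30 - 6 l$ ($N{\left(U,l \right)} = \left(-9 + 3\right) \left(l - 5\right) = - 6 \left(-5 + l\right) = 30 - 6 l$)
$\frac{1}{N{\left(-13,-28 \right)}} = \frac{1}{30 - -168} = \frac{1}{30 + 168} = \frac{1}{198}$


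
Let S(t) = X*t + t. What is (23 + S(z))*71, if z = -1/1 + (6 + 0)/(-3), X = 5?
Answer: 355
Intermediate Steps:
z = -3 (z = -1*1 + 6*(-⅓) = -1 - 2 = -3)
S(t) = 6*t (S(t) = 5*t + t = 6*t)
(23 + S(z))*71 = (23 + 6*(-3))*71 = (23 - 18)*71 = 5*71 = 355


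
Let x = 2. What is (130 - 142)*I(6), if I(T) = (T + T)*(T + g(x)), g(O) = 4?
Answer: -1440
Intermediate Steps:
I(T) = 2*T*(4 + T) (I(T) = (T + T)*(T + 4) = (2*T)*(4 + T) = 2*T*(4 + T))
(130 - 142)*I(6) = (130 - 142)*(2*6*(4 + 6)) = -24*6*10 = -12*120 = -1440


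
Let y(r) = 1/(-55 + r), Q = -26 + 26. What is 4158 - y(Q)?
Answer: 228691/55 ≈ 4158.0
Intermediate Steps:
Q = 0
4158 - y(Q) = 4158 - 1/(-55 + 0) = 4158 - 1/(-55) = 4158 - 1*(-1/55) = 4158 + 1/55 = 228691/55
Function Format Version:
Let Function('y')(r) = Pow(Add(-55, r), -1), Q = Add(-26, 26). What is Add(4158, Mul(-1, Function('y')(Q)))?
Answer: Rational(228691, 55) ≈ 4158.0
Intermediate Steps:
Q = 0
Add(4158, Mul(-1, Function('y')(Q))) = Add(4158, Mul(-1, Pow(Add(-55, 0), -1))) = Add(4158, Mul(-1, Pow(-55, -1))) = Add(4158, Mul(-1, Rational(-1, 55))) = Add(4158, Rational(1, 55)) = Rational(228691, 55)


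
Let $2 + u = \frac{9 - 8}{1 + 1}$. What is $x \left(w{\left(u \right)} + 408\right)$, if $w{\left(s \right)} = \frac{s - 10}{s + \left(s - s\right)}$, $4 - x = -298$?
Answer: $\frac{376594}{3} \approx 1.2553 \cdot 10^{5}$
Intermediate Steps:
$x = 302$ ($x = 4 - -298 = 4 + 298 = 302$)
$u = - \frac{3}{2}$ ($u = -2 + \frac{9 - 8}{1 + 1} = -2 + 1 \cdot \frac{1}{2} = -2 + \frac{1}{2} = - \frac{3}{2} \approx -1.5$)
$w{\left(s \right)} = \frac{-10 + s}{s}$ ($w{\left(s \right)} = \frac{-10 + s}{s + 0} = \frac{-10 + s}{s}$)
$x \left(w{\left(u \right)} + 408\right) = 302 \left(\frac{-10 - \frac{3}{2}}{- \frac{3}{2}} + 408\right) = 302 \left(\left(- \frac{2}{3}\right) \left(- \frac{23}{2}\right) + 408\right) = 302 \left(\frac{23}{3} + 408\right) = 302 \cdot \frac{1247}{3} = \frac{376594}{3}$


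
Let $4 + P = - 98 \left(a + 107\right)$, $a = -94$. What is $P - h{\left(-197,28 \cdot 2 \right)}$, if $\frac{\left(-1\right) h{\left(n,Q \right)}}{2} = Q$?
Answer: $-1166$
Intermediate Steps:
$h{\left(n,Q \right)} = - 2 Q$
$P = -1278$ ($P = -4 - 98 \left(-94 + 107\right) = -4 - 1274 = -1278$)
$P - h{\left(-197,28 \cdot 2 \right)} = -1278 - - 2 \cdot 28 \cdot 2 = -1278 - \left(-2\right) 56 = -1278 - -112 = -1278 + 112 = -1166$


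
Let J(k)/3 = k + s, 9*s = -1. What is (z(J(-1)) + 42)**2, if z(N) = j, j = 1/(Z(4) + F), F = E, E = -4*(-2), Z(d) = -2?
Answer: 64009/36 ≈ 1778.0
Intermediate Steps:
s = -1/9 (s = (1/9)*(-1) = -1/9 ≈ -0.11111)
E = 8
F = 8
J(k) = -1/3 + 3*k (J(k) = 3*(k - 1/9) = 3*(-1/9 + k) = -1/3 + 3*k)
j = 1/6 (j = 1/(-2 + 8) = 1/6 ≈ 0.16667)
z(N) = 1/6
(z(J(-1)) + 42)**2 = (1/6 + 42)**2 = (253/6)**2 = 64009/36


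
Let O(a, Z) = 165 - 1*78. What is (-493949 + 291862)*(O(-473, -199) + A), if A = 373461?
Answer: -75489194676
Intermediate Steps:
O(a, Z) = 87 (O(a, Z) = 165 - 78 = 87)
(-493949 + 291862)*(O(-473, -199) + A) = (-493949 + 291862)*(87 + 373461) = -202087*373548 = -75489194676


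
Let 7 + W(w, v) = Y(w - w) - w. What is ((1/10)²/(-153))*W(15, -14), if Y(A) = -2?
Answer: 2/1275 ≈ 0.0015686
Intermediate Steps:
W(w, v) = -9 - w (W(w, v) = -7 + (-2 - w) = -9 - w)
((1/10)²/(-153))*W(15, -14) = ((1/10)²/(-153))*(-9 - 1*15) = ((⅒)²*(-1/153))*(-9 - 15) = ((1/100)*(-1/153))*(-24) = -1/15300*(-24) = 2/1275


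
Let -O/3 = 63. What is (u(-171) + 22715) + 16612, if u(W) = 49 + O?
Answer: 39187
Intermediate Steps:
O = -189 (O = -3*63 = -189)
u(W) = -140 (u(W) = 49 - 189 = -140)
(u(-171) + 22715) + 16612 = (-140 + 22715) + 16612 = 22575 + 16612 = 39187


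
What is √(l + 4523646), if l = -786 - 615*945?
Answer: 3*√437965 ≈ 1985.4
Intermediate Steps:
l = -581961 (l = -786 - 581175 = -581961)
√(l + 4523646) = √(-581961 + 4523646) = √3941685 = 3*√437965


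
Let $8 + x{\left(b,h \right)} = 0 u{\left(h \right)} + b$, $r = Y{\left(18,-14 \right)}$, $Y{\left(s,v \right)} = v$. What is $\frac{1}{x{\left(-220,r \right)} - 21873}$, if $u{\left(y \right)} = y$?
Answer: $- \frac{1}{22101} \approx -4.5247 \cdot 10^{-5}$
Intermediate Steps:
$r = -14$
$x{\left(b,h \right)} = -8 + b$ ($x{\left(b,h \right)} = -8 + \left(0 h + b\right) = -8 + \left(0 + b\right) = -8 + b$)
$\frac{1}{x{\left(-220,r \right)} - 21873} = \frac{1}{\left(-8 - 220\right) - 21873} = \frac{1}{-228 - 21873} = \frac{1}{-22101} = - \frac{1}{22101}$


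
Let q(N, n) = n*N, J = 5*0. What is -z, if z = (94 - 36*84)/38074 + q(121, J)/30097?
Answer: 1465/19037 ≈ 0.076955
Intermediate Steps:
J = 0
q(N, n) = N*n
z = -1465/19037 (z = (94 - 36*84)/38074 + (121*0)/30097 = (94 - 3024)*(1/38074) + 0*(1/30097) = -2930*1/38074 + 0 = -1465/19037 + 0 = -1465/19037 ≈ -0.076955)
-z = -1*(-1465/19037) = 1465/19037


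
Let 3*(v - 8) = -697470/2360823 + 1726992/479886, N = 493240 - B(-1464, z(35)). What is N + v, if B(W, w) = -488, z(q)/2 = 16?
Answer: 93227925447469390/188820984363 ≈ 4.9374e+5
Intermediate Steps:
z(q) = 32 (z(q) = 2*16 = 32)
N = 493728 (N = 493240 - 1*(-488) = 493240 + 488 = 493728)
v = 1718479894126/188820984363 (v = 8 + (-697470/2360823 + 1726992/479886)/3 = 8 + (-697470*1/2360823 + 1726992*(1/479886))/3 = 8 + (-232490/786941 + 287832/79981)/3 = 8 + (1/3)*(207912019222/62940328121) = 8 + 207912019222/188820984363 = 1718479894126/188820984363 ≈ 9.1011)
N + v = 493728 + 1718479894126/188820984363 = 93227925447469390/188820984363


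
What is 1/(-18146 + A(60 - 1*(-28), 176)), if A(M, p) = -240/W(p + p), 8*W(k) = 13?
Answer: -13/237818 ≈ -5.4664e-5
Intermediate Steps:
W(k) = 13/8 (W(k) = (1/8)*13 = 13/8)
A(M, p) = -1920/13 (A(M, p) = -240/13/8 = -240*8/13 = -1920/13)
1/(-18146 + A(60 - 1*(-28), 176)) = 1/(-18146 - 1920/13) = 1/(-237818/13) = -13/237818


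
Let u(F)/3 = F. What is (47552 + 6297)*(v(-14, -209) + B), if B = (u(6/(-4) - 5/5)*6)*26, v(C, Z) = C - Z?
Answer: -52502775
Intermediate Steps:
u(F) = 3*F
B = -1170 (B = ((3*(6/(-4) - 5/5))*6)*26 = ((3*(6*(-¼) - 5*⅕))*6)*26 = ((3*(-3/2 - 1))*6)*26 = ((3*(-5/2))*6)*26 = -15/2*6*26 = -45*26 = -1170)
(47552 + 6297)*(v(-14, -209) + B) = (47552 + 6297)*((-14 - 1*(-209)) - 1170) = 53849*((-14 + 209) - 1170) = 53849*(195 - 1170) = 53849*(-975) = -52502775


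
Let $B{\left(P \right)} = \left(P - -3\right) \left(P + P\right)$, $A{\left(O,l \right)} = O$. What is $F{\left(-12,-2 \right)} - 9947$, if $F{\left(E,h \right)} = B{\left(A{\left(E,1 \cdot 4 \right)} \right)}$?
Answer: $-9731$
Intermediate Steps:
$B{\left(P \right)} = 2 P \left(3 + P\right)$ ($B{\left(P \right)} = \left(P + 3\right) 2 P = \left(3 + P\right) 2 P = 2 P \left(3 + P\right)$)
$F{\left(E,h \right)} = 2 E \left(3 + E\right)$
$F{\left(-12,-2 \right)} - 9947 = 2 \left(-12\right) \left(3 - 12\right) - 9947 = 2 \left(-12\right) \left(-9\right) - 9947 = 216 - 9947 = -9731$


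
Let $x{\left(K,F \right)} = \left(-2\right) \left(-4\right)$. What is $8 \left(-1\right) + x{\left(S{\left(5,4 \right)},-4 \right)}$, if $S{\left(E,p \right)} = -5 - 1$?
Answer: $0$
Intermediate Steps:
$S{\left(E,p \right)} = -6$ ($S{\left(E,p \right)} = -5 - 1 = -6$)
$x{\left(K,F \right)} = 8$
$8 \left(-1\right) + x{\left(S{\left(5,4 \right)},-4 \right)} = 8 \left(-1\right) + 8 = -8 + 8 = 0$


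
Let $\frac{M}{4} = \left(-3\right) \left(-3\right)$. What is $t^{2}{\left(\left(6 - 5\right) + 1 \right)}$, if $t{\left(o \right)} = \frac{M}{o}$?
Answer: $324$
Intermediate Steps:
$M = 36$ ($M = 4 \left(\left(-3\right) \left(-3\right)\right) = 4 \cdot 9 = 36$)
$t{\left(o \right)} = \frac{36}{o}$
$t^{2}{\left(\left(6 - 5\right) + 1 \right)} = \left(\frac{36}{\left(6 - 5\right) + 1}\right)^{2} = \left(\frac{36}{1 + 1}\right)^{2} = \left(\frac{36}{2}\right)^{2} = \left(36 \cdot \frac{1}{2}\right)^{2} = 18^{2} = 324$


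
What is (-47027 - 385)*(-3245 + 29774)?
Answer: -1257792948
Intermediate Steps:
(-47027 - 385)*(-3245 + 29774) = -47412*26529 = -1257792948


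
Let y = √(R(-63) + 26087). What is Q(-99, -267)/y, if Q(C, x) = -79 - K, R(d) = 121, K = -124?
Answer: 15*√182/728 ≈ 0.27797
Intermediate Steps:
Q(C, x) = 45 (Q(C, x) = -79 - 1*(-124) = -79 + 124 = 45)
y = 12*√182 (y = √(121 + 26087) = √26208 = 12*√182 ≈ 161.89)
Q(-99, -267)/y = 45/((12*√182)) = 45*(√182/2184) = 15*√182/728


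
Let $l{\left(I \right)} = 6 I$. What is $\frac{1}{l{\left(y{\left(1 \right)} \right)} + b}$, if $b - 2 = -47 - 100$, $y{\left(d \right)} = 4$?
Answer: $- \frac{1}{121} \approx -0.0082645$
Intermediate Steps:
$b = -145$ ($b = 2 - 147 = -145$)
$\frac{1}{l{\left(y{\left(1 \right)} \right)} + b} = \frac{1}{6 \cdot 4 - 145} = \frac{1}{24 - 145} = \frac{1}{-121} = - \frac{1}{121}$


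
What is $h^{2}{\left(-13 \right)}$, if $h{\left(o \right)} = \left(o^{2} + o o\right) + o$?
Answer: $105625$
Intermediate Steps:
$h{\left(o \right)} = o + 2 o^{2}$ ($h{\left(o \right)} = \left(o^{2} + o^{2}\right) + o = 2 o^{2} + o = o + 2 o^{2}$)
$h^{2}{\left(-13 \right)} = \left(- 13 \left(1 + 2 \left(-13\right)\right)\right)^{2} = \left(- 13 \left(1 - 26\right)\right)^{2} = \left(\left(-13\right) \left(-25\right)\right)^{2} = 325^{2} = 105625$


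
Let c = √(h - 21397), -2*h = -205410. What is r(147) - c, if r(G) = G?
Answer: 147 - 2*√20327 ≈ -138.15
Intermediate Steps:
h = 102705 (h = -½*(-205410) = 102705)
c = 2*√20327 (c = √(102705 - 21397) = √81308 = 2*√20327 ≈ 285.15)
r(147) - c = 147 - 2*√20327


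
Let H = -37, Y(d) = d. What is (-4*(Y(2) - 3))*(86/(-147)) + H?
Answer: -5783/147 ≈ -39.340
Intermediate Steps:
(-4*(Y(2) - 3))*(86/(-147)) + H = (-4*(2 - 3))*(86/(-147)) - 37 = (-4*(-1))*(86*(-1/147)) - 37 = 4*(-86/147) - 37 = -344/147 - 37 = -5783/147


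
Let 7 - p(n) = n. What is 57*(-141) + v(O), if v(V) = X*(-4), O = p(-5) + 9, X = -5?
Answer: -8017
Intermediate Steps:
p(n) = 7 - n
O = 21 (O = (7 - 1*(-5)) + 9 = (7 + 5) + 9 = 12 + 9 = 21)
v(V) = 20 (v(V) = -5*(-4) = 20)
57*(-141) + v(O) = 57*(-141) + 20 = -8037 + 20 = -8017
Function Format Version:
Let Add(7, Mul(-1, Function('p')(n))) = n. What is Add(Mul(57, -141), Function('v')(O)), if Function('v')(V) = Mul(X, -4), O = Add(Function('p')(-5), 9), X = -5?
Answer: -8017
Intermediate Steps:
Function('p')(n) = Add(7, Mul(-1, n))
O = 21 (O = Add(Add(7, Mul(-1, -5)), 9) = Add(Add(7, 5), 9) = Add(12, 9) = 21)
Function('v')(V) = 20 (Function('v')(V) = Mul(-5, -4) = 20)
Add(Mul(57, -141), Function('v')(O)) = Add(Mul(57, -141), 20) = Add(-8037, 20) = -8017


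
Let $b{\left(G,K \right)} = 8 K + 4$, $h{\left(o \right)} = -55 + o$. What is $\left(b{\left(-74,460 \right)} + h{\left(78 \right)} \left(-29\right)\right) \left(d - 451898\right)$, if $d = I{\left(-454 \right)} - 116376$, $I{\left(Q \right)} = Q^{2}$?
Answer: $-1092630686$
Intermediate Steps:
$d = 89740$ ($d = \left(-454\right)^{2} - 116376 = 206116 - 116376 = 89740$)
$b{\left(G,K \right)} = 4 + 8 K$
$\left(b{\left(-74,460 \right)} + h{\left(78 \right)} \left(-29\right)\right) \left(d - 451898\right) = \left(\left(4 + 8 \cdot 460\right) + \left(-55 + 78\right) \left(-29\right)\right) \left(89740 - 451898\right) = \left(\left(4 + 3680\right) + 23 \left(-29\right)\right) \left(-362158\right) = \left(3684 - 667\right) \left(-362158\right) = 3017 \left(-362158\right) = -1092630686$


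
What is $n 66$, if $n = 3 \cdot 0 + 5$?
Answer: $330$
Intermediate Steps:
$n = 5$ ($n = 0 + 5 = 5$)
$n 66 = 5 \cdot 66 = 330$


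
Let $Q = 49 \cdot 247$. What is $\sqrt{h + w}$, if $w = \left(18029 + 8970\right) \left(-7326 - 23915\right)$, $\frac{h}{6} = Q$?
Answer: $7 i \sqrt{17212309} \approx 29041.0 i$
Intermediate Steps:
$Q = 12103$
$h = 72618$ ($h = 6 \cdot 12103 = 72618$)
$w = -843475759$ ($w = 26999 \left(-31241\right) = -843475759$)
$\sqrt{h + w} = \sqrt{72618 - 843475759} = \sqrt{-843403141} = 7 i \sqrt{17212309}$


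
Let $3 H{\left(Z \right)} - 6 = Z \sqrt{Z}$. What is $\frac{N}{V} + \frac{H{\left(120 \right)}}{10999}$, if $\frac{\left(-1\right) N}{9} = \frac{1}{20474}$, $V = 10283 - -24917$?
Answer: $\frac{1441270609}{7926812115200} + \frac{80 \sqrt{30}}{10999} \approx 0.04002$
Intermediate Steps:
$V = 35200$ ($V = 10283 + 24917 = 35200$)
$H{\left(Z \right)} = 2 + \frac{Z^{\frac{3}{2}}}{3}$ ($H{\left(Z \right)} = 2 + \frac{Z \sqrt{Z}}{3} = 2 + \frac{Z^{\frac{3}{2}}}{3}$)
$N = - \frac{9}{20474} \approx -0.00043958$
$\frac{N}{V} + \frac{H{\left(120 \right)}}{10999} = - \frac{9}{20474 \cdot 35200} + \frac{2 + \frac{120^{\frac{3}{2}}}{3}}{10999} = \left(- \frac{9}{20474}\right) \frac{1}{35200} + \left(2 + \frac{240 \sqrt{30}}{3}\right) \frac{1}{10999} = - \frac{9}{720684800} + \left(2 + 80 \sqrt{30}\right) \frac{1}{10999} = - \frac{9}{720684800} + \left(\frac{2}{10999} + \frac{80 \sqrt{30}}{10999}\right) = \frac{1441270609}{7926812115200} + \frac{80 \sqrt{30}}{10999}$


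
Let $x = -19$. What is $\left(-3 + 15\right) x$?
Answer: $-228$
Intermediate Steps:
$\left(-3 + 15\right) x = \left(-3 + 15\right) \left(-19\right) = 12 \left(-19\right) = -228$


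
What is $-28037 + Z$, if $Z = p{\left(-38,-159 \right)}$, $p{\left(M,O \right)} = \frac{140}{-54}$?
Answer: $- \frac{757069}{27} \approx -28040.0$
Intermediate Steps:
$p{\left(M,O \right)} = - \frac{70}{27}$ ($p{\left(M,O \right)} = 140 \left(- \frac{1}{54}\right) = - \frac{70}{27}$)
$Z = - \frac{70}{27} \approx -2.5926$
$-28037 + Z = -28037 - \frac{70}{27} = - \frac{757069}{27}$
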